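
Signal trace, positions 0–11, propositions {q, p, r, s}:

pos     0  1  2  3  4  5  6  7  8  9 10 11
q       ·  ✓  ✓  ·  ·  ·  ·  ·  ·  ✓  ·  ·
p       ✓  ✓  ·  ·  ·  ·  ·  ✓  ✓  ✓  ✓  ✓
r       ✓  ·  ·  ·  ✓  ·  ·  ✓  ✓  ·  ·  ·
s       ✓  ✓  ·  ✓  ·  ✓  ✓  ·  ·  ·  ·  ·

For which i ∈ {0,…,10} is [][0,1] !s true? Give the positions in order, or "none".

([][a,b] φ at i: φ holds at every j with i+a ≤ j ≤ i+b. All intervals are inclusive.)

Evaluate at each i in [0,10]:
  i=0: ✗ (fails at j=0)
  i=1: ✗ (fails at j=1)
  i=2: ✗ (fails at j=3)
  i=3: ✗ (fails at j=3)
  i=4: ✗ (fails at j=5)
  i=5: ✗ (fails at j=5)
  i=6: ✗ (fails at j=6)
  i=7: ✓ (all of [7,8])
  i=8: ✓ (all of [8,9])
  i=9: ✓ (all of [9,10])
  i=10: ✓ (all of [10,11])

7, 8, 9, 10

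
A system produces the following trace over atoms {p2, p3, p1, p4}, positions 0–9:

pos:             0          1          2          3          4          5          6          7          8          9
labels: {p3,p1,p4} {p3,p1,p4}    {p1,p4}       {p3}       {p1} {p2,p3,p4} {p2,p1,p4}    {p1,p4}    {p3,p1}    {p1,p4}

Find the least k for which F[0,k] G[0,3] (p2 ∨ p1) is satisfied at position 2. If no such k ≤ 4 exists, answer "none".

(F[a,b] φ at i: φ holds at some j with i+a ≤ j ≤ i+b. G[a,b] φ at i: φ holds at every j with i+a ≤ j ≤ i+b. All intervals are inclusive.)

Scan j = 2,3,… for G[0,3] (p2 ∨ p1):
  j=2: fails
  j=3: fails
  j=4: holds
First hit at j=4, so smallest k = 4-2 = 2.

2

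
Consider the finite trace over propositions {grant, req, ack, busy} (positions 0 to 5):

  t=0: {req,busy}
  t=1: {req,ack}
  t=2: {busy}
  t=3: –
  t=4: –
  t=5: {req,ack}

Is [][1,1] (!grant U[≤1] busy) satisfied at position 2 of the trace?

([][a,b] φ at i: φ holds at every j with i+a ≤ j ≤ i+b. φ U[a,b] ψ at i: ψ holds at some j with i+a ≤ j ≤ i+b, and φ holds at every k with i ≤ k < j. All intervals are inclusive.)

No

Check (!grant U[≤1] busy) at every j in [3,3]:
  j=3: fails
Fails at j=3 → formula fails.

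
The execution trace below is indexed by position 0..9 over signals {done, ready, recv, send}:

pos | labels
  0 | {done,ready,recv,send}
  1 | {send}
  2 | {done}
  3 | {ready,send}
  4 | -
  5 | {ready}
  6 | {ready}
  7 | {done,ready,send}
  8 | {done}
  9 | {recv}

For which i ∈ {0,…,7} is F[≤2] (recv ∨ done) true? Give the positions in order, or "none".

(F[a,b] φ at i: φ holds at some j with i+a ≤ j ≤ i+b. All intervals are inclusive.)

Evaluate at each i in [0,7]:
  i=0: ✓ (witness j=0)
  i=1: ✓ (witness j=2)
  i=2: ✓ (witness j=2)
  i=3: ✗ (none in [3,5])
  i=4: ✗ (none in [4,6])
  i=5: ✓ (witness j=7)
  i=6: ✓ (witness j=7)
  i=7: ✓ (witness j=7)

0, 1, 2, 5, 6, 7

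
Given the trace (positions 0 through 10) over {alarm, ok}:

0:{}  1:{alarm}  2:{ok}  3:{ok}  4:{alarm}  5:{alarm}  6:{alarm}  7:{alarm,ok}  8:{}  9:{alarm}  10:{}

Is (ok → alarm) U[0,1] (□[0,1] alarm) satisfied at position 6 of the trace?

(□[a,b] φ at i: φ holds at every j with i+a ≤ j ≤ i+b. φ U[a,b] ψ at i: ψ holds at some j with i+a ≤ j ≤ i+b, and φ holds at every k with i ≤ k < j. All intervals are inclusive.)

Yes

Need some j in [6,7] with □[0,1] alarm, and (ok → alarm) at every k in [6,j-1].
  j=6: □[0,1] alarm holds; no prefix to check → satisfied.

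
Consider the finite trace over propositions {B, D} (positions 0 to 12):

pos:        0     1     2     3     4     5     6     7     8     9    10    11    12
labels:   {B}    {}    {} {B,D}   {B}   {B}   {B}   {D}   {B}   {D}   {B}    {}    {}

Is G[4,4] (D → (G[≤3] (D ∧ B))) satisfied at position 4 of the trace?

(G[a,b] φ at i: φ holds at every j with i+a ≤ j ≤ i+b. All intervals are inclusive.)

Yes

Check (D → (G[≤3] (D ∧ B))) at every j in [8,8]:
  j=8: antecedent false → ✓
All positions satisfy it → formula holds.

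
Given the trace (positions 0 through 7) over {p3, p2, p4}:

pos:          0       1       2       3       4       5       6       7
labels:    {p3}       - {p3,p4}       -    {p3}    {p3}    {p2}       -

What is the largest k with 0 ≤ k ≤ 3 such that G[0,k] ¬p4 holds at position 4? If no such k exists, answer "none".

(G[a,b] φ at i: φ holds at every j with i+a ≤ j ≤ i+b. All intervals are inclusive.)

¬p4 must hold from j=4 onward; find where it first fails.
  j=4: holds
  j=5: holds
  j=6: holds
  j=7: holds
Holds through j=7; largest k = 3.

3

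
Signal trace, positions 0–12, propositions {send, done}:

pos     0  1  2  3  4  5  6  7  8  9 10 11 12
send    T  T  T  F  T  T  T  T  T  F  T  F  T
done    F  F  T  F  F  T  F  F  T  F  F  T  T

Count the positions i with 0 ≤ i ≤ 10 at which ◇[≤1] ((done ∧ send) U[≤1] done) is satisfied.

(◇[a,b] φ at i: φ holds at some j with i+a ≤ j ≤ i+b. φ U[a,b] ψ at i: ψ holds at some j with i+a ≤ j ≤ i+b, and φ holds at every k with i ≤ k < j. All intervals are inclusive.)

Evaluate at each i in [0,10]:
  i=0: ✗ (none in [0,1])
  i=1: ✓ (witness j=2)
  i=2: ✓ (witness j=2)
  i=3: ✗ (none in [3,4])
  i=4: ✓ (witness j=5)
  i=5: ✓ (witness j=5)
  i=6: ✗ (none in [6,7])
  i=7: ✓ (witness j=8)
  i=8: ✓ (witness j=8)
  i=9: ✗ (none in [9,10])
  i=10: ✓ (witness j=11)
Positions where it holds: {1, 2, 4, 5, 7, 8, 10} → 7.

7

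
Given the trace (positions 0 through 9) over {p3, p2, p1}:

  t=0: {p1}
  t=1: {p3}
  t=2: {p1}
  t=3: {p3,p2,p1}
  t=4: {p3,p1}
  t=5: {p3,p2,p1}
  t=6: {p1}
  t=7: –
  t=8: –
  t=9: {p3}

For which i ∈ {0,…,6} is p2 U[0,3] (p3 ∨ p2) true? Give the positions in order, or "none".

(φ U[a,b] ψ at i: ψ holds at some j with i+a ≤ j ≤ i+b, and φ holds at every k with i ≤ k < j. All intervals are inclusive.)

Evaluate at each i in [0,6]:
  i=0: ✗ (lhs fails at k=0 before rhs at j=1)
  i=1: ✓ (rhs at j=1)
  i=2: ✗ (lhs fails at k=2 before rhs at j=3)
  i=3: ✓ (rhs at j=3)
  i=4: ✓ (rhs at j=4)
  i=5: ✓ (rhs at j=5)
  i=6: ✗ (lhs fails at k=6 before rhs at j=9)

1, 3, 4, 5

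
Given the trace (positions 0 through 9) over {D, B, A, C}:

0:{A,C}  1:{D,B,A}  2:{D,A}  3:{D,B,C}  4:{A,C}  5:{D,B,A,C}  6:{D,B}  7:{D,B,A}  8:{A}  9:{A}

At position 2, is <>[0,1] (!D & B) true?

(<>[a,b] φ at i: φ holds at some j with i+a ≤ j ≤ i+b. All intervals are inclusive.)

No

Check (!D & B) at each j in [2,3]:
  j=2: false
  j=3: false
No position in the window satisfies it → formula fails.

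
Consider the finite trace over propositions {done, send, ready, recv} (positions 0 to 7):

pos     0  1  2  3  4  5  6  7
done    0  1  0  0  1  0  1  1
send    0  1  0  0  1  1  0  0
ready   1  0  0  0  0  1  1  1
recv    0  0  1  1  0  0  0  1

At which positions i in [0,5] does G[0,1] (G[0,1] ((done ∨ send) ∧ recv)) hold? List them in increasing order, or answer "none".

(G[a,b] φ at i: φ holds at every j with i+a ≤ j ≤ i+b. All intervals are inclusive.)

none

Evaluate at each i in [0,5]:
  i=0: ✗ (fails at j=0)
  i=1: ✗ (fails at j=1)
  i=2: ✗ (fails at j=2)
  i=3: ✗ (fails at j=3)
  i=4: ✗ (fails at j=4)
  i=5: ✗ (fails at j=5)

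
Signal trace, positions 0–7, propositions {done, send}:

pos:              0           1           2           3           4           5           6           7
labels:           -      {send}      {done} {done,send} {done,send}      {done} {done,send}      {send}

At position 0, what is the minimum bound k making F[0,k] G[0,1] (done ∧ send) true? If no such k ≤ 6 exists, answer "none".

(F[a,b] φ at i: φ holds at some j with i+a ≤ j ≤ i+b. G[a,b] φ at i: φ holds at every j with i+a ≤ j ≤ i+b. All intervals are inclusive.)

Scan j = 0,1,… for G[0,1] (done ∧ send):
  j=0: fails
  j=1: fails
  j=2: fails
  j=3: holds
First hit at j=3, so smallest k = 3-0 = 3.

3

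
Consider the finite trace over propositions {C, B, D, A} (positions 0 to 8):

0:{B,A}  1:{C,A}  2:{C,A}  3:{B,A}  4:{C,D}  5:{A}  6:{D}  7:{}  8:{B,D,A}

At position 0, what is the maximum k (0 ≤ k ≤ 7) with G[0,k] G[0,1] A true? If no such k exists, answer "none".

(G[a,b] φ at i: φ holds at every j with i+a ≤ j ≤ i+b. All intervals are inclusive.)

2

G[0,1] A must hold from j=0 onward; find where it first fails.
  j=0: holds
  j=1: holds
  j=2: holds
  j=3: fails
Holds on [0,2], so largest k = 2.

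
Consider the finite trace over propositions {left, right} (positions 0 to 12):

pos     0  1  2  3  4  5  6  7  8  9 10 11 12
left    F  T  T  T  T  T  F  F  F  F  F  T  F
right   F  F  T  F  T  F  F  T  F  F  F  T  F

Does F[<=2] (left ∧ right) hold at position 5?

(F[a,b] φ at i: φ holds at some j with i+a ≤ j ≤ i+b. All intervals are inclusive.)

No

Check (left ∧ right) at each j in [5,7]:
  j=5: false
  j=6: false
  j=7: false
No position in the window satisfies it → formula fails.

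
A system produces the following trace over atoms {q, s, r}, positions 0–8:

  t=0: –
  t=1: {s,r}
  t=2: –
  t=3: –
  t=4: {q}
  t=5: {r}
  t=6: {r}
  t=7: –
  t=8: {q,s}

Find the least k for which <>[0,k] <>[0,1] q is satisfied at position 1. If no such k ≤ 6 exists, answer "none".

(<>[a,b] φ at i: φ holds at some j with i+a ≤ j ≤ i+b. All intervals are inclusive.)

Scan j = 1,2,… for <>[0,1] q:
  j=1: fails
  j=2: fails
  j=3: holds
First hit at j=3, so smallest k = 3-1 = 2.

2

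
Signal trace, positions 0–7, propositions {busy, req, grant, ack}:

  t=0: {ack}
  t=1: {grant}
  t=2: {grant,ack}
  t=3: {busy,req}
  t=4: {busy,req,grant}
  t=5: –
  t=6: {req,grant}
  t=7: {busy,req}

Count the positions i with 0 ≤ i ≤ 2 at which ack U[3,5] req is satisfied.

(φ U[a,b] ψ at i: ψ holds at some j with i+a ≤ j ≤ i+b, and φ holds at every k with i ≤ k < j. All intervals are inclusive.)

Evaluate at each i in [0,2]:
  i=0: ✗ (lhs fails at k=1 before rhs at j=3)
  i=1: ✗ (lhs fails at k=1 before rhs at j=4)
  i=2: ✗ (lhs fails at k=3 before rhs at j=6)
Positions where it holds: {} → 0.

0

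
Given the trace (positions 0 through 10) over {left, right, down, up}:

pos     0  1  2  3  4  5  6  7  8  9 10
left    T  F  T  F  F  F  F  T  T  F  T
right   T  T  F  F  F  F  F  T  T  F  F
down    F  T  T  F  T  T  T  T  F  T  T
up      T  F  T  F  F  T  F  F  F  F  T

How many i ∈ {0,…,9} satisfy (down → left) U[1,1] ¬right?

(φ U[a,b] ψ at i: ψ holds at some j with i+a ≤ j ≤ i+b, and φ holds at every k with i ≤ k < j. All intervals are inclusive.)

3

Evaluate at each i in [0,9]:
  i=0: ✗ (no rhs in [1,1])
  i=1: ✗ (lhs fails at k=1 before rhs at j=2)
  i=2: ✓ (rhs at j=3; lhs holds on [2,2])
  i=3: ✓ (rhs at j=4; lhs holds on [3,3])
  i=4: ✗ (lhs fails at k=4 before rhs at j=5)
  i=5: ✗ (lhs fails at k=5 before rhs at j=6)
  i=6: ✗ (no rhs in [7,7])
  i=7: ✗ (no rhs in [8,8])
  i=8: ✓ (rhs at j=9; lhs holds on [8,8])
  i=9: ✗ (lhs fails at k=9 before rhs at j=10)
Positions where it holds: {2, 3, 8} → 3.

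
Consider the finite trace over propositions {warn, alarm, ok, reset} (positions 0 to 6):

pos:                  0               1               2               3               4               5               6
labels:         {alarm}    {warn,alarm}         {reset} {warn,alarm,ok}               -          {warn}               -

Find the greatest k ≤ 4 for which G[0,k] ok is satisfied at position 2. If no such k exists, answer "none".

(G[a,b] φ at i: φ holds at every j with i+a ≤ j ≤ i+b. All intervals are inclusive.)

ok must hold from j=2 onward; find where it first fails.
  j=2: fails → no k works.

none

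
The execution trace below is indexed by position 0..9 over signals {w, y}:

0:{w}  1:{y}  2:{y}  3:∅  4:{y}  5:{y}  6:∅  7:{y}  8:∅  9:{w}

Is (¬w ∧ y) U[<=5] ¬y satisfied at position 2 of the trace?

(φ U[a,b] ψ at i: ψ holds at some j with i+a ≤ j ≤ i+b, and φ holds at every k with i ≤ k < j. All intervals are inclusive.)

Need some j in [2,7] with ¬y, and (¬w ∧ y) at every k in [2,j-1].
  j=2: ¬y false.
  j=3: ¬y holds; (¬w ∧ y) holds at every k in [2,2] → satisfied.

Holds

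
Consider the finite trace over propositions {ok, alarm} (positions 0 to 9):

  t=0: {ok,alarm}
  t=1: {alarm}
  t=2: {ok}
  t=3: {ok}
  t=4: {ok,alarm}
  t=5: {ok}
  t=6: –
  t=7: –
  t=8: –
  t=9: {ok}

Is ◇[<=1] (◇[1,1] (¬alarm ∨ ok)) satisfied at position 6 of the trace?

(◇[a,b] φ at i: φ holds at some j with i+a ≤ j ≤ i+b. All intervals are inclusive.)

True

Check ◇[1,1] (¬alarm ∨ ok) at each j in [6,7]:
  j=6: holds (witness at 7)
  j=7: holds (witness at 8)
Found at j=6 → formula holds.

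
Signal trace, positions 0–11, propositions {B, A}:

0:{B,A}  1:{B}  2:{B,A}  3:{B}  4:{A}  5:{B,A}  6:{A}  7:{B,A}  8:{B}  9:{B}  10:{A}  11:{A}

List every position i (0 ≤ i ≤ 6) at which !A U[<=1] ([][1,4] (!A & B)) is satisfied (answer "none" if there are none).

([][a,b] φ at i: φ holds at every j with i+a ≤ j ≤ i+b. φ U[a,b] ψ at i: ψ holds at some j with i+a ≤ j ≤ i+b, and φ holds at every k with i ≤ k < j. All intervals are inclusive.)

Evaluate at each i in [0,6]:
  i=0: ✗ (no rhs in [0,1])
  i=1: ✗ (no rhs in [1,2])
  i=2: ✗ (no rhs in [2,3])
  i=3: ✗ (no rhs in [3,4])
  i=4: ✗ (no rhs in [4,5])
  i=5: ✗ (no rhs in [5,6])
  i=6: ✗ (no rhs in [6,7])

none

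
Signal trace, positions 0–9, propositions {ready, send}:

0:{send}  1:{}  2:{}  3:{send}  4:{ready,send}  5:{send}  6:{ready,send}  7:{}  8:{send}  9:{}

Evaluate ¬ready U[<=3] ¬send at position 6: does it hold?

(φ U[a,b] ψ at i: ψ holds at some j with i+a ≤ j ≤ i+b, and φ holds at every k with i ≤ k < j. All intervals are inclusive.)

Need some j in [6,9] with ¬send, and ¬ready at every k in [6,j-1].
  j=6: ¬send false.
  j=7: ¬send holds, but ¬ready fails at k=6 → not this j.
  j=8: ¬send false.
  j=9: ¬send holds, but ¬ready fails at k=6 → not this j.
No j in the window works → until fails.

No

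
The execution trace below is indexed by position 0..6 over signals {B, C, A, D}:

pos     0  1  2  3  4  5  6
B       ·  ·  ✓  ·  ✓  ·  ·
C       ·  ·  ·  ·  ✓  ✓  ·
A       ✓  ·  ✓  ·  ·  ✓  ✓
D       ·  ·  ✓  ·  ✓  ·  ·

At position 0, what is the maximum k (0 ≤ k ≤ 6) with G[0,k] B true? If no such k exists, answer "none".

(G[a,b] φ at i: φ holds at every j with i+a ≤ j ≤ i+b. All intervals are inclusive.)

none

B must hold from j=0 onward; find where it first fails.
  j=0: fails → no k works.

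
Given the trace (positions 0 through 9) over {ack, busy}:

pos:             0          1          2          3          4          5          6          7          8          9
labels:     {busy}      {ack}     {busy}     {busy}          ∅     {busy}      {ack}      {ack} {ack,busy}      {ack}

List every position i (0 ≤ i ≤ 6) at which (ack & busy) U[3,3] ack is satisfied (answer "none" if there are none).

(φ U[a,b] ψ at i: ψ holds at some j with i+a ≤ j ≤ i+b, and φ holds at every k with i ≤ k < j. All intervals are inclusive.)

Evaluate at each i in [0,6]:
  i=0: ✗ (no rhs in [3,3])
  i=1: ✗ (no rhs in [4,4])
  i=2: ✗ (no rhs in [5,5])
  i=3: ✗ (lhs fails at k=3 before rhs at j=6)
  i=4: ✗ (lhs fails at k=4 before rhs at j=7)
  i=5: ✗ (lhs fails at k=5 before rhs at j=8)
  i=6: ✗ (lhs fails at k=6 before rhs at j=9)

none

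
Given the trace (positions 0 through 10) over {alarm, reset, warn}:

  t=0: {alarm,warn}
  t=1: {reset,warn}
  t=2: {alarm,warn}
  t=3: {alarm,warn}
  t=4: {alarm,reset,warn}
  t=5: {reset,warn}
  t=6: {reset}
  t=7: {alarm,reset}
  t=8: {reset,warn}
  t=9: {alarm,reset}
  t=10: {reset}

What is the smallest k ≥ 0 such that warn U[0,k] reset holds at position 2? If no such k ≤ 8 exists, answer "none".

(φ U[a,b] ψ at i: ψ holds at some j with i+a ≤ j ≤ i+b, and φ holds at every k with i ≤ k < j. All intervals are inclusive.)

2

Need earliest j ≥ 2 with reset, and warn at every k in [2,j-1].
  j=2: rhs fails.
  j=3: rhs fails.
  j=4: rhs holds; lhs holds on [2,3]. k = 2.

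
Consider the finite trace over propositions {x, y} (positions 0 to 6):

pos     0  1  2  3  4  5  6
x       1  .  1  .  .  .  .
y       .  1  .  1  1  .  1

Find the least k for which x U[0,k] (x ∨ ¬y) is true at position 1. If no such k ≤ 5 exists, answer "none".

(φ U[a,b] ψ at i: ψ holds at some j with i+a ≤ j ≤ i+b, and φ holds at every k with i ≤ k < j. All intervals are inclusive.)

none

Need earliest j ≥ 1 with (x ∨ ¬y), and x at every k in [1,j-1].
  j=1: rhs fails.
  j=2: rhs holds but lhs fails at k=1.
  j=3: rhs fails.
  j=4: rhs fails.
  j=5: rhs holds but lhs fails at k=1.
  j=6: rhs fails.
No witness within the range → none.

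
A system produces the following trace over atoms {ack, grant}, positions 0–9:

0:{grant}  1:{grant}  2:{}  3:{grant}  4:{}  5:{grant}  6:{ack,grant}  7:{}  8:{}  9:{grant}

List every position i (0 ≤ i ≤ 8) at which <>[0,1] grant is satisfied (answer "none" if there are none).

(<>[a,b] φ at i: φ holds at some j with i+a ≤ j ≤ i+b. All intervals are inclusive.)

Evaluate at each i in [0,8]:
  i=0: ✓ (witness j=0)
  i=1: ✓ (witness j=1)
  i=2: ✓ (witness j=3)
  i=3: ✓ (witness j=3)
  i=4: ✓ (witness j=5)
  i=5: ✓ (witness j=5)
  i=6: ✓ (witness j=6)
  i=7: ✗ (none in [7,8])
  i=8: ✓ (witness j=9)

0, 1, 2, 3, 4, 5, 6, 8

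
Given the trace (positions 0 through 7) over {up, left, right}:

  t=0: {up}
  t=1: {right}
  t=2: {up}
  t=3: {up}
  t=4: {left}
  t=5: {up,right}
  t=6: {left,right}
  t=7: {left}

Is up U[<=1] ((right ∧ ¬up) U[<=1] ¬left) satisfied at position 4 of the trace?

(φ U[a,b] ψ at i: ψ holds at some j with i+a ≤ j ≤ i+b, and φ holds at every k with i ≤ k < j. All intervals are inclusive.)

Need some j in [4,5] with ((right ∧ ¬up) U[<=1] ¬left), and up at every k in [4,j-1].
  j=4: ((right ∧ ¬up) U[<=1] ¬left) — fails.
  j=5: ((right ∧ ¬up) U[<=1] ¬left) holds, but up fails at k=4 → not this j.
No j in the window works → until fails.

Does not hold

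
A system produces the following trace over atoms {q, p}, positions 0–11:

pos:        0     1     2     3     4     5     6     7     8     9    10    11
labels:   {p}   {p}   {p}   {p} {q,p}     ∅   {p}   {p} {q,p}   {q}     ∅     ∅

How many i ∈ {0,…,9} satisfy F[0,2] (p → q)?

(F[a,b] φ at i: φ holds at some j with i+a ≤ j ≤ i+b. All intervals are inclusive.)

Evaluate at each i in [0,9]:
  i=0: ✗ (none in [0,2])
  i=1: ✗ (none in [1,3])
  i=2: ✓ (witness j=4)
  i=3: ✓ (witness j=4)
  i=4: ✓ (witness j=4)
  i=5: ✓ (witness j=5)
  i=6: ✓ (witness j=8)
  i=7: ✓ (witness j=8)
  i=8: ✓ (witness j=8)
  i=9: ✓ (witness j=9)
Positions where it holds: {2, 3, 4, 5, 6, 7, 8, 9} → 8.

8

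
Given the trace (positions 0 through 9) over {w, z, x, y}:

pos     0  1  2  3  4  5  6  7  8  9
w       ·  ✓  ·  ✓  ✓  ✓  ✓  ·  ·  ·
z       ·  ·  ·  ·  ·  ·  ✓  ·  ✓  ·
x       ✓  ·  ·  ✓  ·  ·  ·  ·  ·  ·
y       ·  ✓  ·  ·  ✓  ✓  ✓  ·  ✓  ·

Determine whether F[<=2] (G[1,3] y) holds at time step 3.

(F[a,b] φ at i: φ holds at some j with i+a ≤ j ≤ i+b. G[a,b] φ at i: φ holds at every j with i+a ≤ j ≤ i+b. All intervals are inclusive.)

True

Check G[1,3] y at each j in [3,5]:
  j=3: holds on [4,6]
  j=4: fails at 7
  j=5: fails at 7
Found at j=3 → formula holds.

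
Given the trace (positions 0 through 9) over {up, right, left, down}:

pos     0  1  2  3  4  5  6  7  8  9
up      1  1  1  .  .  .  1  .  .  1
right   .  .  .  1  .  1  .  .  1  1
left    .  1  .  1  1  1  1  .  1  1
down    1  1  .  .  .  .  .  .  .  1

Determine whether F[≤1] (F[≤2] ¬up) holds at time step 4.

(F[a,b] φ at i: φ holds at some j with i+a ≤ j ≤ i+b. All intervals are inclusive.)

True

Check F[≤2] ¬up at each j in [4,5]:
  j=4: holds (witness at 4)
  j=5: holds (witness at 5)
Found at j=4 → formula holds.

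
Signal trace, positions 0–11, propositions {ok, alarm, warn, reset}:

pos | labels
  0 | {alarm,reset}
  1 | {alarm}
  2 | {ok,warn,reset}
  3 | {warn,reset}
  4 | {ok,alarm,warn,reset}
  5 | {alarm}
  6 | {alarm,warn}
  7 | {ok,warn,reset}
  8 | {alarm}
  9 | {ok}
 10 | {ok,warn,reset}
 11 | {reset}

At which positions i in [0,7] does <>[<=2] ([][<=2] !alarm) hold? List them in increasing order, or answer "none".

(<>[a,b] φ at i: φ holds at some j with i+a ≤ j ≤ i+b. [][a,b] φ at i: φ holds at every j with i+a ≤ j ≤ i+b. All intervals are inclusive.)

7

Evaluate at each i in [0,7]:
  i=0: ✗ (none in [0,2])
  i=1: ✗ (none in [1,3])
  i=2: ✗ (none in [2,4])
  i=3: ✗ (none in [3,5])
  i=4: ✗ (none in [4,6])
  i=5: ✗ (none in [5,7])
  i=6: ✗ (none in [6,8])
  i=7: ✓ (witness j=9)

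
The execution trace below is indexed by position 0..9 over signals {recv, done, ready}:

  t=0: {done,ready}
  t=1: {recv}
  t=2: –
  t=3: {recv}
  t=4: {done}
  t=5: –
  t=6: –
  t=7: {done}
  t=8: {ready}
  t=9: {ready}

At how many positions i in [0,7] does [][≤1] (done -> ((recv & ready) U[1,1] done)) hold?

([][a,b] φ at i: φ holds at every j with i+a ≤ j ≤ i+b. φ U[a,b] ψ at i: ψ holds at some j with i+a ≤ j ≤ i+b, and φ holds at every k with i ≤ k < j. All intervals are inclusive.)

3

Evaluate at each i in [0,7]:
  i=0: ✗ (fails at j=0)
  i=1: ✓ (all of [1,2])
  i=2: ✓ (all of [2,3])
  i=3: ✗ (fails at j=4)
  i=4: ✗ (fails at j=4)
  i=5: ✓ (all of [5,6])
  i=6: ✗ (fails at j=7)
  i=7: ✗ (fails at j=7)
Positions where it holds: {1, 2, 5} → 3.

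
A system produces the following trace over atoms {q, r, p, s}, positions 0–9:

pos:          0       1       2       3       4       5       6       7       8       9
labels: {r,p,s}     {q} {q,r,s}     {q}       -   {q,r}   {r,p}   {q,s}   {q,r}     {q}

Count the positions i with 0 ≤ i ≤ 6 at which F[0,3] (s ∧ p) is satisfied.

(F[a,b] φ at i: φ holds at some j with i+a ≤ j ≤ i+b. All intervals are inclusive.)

Evaluate at each i in [0,6]:
  i=0: ✓ (witness j=0)
  i=1: ✗ (none in [1,4])
  i=2: ✗ (none in [2,5])
  i=3: ✗ (none in [3,6])
  i=4: ✗ (none in [4,7])
  i=5: ✗ (none in [5,8])
  i=6: ✗ (none in [6,9])
Positions where it holds: {0} → 1.

1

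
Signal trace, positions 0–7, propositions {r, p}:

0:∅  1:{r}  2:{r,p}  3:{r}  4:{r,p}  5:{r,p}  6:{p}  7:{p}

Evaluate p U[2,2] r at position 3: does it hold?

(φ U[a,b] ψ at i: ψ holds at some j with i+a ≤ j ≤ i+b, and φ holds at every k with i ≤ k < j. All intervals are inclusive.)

Need some j in [5,5] with r, and p at every k in [3,j-1].
  j=5: r holds, but p fails at k=3 → not this j.
No j in the window works → until fails.

Does not hold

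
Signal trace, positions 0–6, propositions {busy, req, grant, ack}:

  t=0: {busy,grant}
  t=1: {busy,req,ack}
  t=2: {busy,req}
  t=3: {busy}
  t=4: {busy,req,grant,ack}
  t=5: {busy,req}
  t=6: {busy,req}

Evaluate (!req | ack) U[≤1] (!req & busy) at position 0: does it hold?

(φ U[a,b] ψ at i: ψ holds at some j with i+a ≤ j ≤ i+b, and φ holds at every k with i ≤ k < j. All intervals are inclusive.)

Holds

Need some j in [0,1] with (!req & busy), and (!req | ack) at every k in [0,j-1].
  j=0: (!req & busy) holds; no prefix to check → satisfied.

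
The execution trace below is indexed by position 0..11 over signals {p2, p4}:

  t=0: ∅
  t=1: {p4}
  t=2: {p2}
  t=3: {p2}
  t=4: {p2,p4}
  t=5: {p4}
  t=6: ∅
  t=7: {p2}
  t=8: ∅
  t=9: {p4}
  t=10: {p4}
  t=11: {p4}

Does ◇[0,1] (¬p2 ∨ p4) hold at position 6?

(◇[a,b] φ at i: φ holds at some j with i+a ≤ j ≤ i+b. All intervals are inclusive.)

Check (¬p2 ∨ p4) at each j in [6,7]:
  j=6: true
  j=7: false
Found at j=6 → formula holds.

Yes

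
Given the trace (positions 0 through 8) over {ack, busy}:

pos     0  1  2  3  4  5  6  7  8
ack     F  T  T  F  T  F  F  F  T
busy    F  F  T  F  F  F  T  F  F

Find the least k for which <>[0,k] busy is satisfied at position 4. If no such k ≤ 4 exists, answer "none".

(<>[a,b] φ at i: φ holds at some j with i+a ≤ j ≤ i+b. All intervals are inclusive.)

Scan j = 4,5,… for busy:
  j=4: fails
  j=5: fails
  j=6: holds
First hit at j=6, so smallest k = 6-4 = 2.

2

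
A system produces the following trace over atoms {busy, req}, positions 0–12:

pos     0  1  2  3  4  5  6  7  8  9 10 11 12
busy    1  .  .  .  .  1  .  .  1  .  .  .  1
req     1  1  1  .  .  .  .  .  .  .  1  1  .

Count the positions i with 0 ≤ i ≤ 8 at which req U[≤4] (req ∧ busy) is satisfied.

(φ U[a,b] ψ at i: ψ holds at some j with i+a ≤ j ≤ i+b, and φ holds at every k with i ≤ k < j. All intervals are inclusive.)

1

Evaluate at each i in [0,8]:
  i=0: ✓ (rhs at j=0)
  i=1: ✗ (no rhs in [1,5])
  i=2: ✗ (no rhs in [2,6])
  i=3: ✗ (no rhs in [3,7])
  i=4: ✗ (no rhs in [4,8])
  i=5: ✗ (no rhs in [5,9])
  i=6: ✗ (no rhs in [6,10])
  i=7: ✗ (no rhs in [7,11])
  i=8: ✗ (no rhs in [8,12])
Positions where it holds: {0} → 1.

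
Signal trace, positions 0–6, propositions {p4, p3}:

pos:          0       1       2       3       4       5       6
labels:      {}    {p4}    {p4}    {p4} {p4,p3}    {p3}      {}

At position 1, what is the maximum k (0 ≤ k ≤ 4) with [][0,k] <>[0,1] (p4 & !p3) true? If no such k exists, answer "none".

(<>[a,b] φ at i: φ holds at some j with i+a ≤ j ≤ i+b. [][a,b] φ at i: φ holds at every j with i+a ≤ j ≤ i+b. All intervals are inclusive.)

<>[0,1] (p4 & !p3) must hold from j=1 onward; find where it first fails.
  j=1: holds
  j=2: holds
  j=3: holds
  j=4: fails
Holds on [1,3], so largest k = 2.

2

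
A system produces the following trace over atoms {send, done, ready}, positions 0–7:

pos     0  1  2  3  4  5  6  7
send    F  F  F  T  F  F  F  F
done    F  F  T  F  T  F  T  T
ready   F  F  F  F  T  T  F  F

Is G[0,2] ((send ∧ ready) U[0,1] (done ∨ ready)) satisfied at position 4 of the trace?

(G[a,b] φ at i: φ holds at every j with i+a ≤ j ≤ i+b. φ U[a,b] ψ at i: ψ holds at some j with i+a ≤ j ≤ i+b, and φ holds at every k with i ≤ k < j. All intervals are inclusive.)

Yes

Check ((send ∧ ready) U[0,1] (done ∨ ready)) at every j in [4,6]:
  j=4: holds
  j=5: holds
  j=6: holds
All positions satisfy it → formula holds.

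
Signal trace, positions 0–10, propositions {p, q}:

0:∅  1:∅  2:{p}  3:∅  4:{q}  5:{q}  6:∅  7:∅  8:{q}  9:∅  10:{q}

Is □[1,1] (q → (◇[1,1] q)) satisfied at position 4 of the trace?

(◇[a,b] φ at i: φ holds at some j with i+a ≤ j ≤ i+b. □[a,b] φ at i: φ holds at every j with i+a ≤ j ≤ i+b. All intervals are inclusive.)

False

Check (q → (◇[1,1] q)) at every j in [5,5]:
  j=5: antecedent true; consequent fails (none in [6,6]) → ✗
Fails at j=5 → formula fails.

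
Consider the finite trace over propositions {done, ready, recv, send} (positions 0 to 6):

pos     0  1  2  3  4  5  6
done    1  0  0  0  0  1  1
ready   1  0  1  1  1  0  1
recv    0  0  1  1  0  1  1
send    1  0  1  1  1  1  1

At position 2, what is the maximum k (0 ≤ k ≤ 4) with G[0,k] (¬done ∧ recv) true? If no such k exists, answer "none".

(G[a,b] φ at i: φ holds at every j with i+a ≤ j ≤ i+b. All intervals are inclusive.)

1

(¬done ∧ recv) must hold from j=2 onward; find where it first fails.
  j=2: holds
  j=3: holds
  j=4: fails
Holds on [2,3], so largest k = 1.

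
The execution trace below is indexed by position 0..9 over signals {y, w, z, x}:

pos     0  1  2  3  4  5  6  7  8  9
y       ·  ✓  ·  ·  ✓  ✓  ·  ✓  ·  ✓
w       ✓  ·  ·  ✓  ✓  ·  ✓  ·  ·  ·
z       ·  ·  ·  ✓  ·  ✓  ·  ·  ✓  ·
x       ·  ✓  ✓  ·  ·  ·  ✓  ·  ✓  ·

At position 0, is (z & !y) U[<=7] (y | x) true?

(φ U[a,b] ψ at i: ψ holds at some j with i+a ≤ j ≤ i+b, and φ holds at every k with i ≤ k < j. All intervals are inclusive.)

False

Need some j in [0,7] with (y | x), and (z & !y) at every k in [0,j-1].
  j=0: (y | x) false.
  j=1: (y | x) holds, but (z & !y) fails at k=0 → not this j.
  j=2: (y | x) holds, but (z & !y) fails at k=0 → not this j.
  j=3: (y | x) false.
  j=4: (y | x) holds, but (z & !y) fails at k=0 → not this j.
  j=5: (y | x) holds, but (z & !y) fails at k=0 → not this j.
  j=6: (y | x) holds, but (z & !y) fails at k=0 → not this j.
  j=7: (y | x) holds, but (z & !y) fails at k=0 → not this j.
No j in the window works → until fails.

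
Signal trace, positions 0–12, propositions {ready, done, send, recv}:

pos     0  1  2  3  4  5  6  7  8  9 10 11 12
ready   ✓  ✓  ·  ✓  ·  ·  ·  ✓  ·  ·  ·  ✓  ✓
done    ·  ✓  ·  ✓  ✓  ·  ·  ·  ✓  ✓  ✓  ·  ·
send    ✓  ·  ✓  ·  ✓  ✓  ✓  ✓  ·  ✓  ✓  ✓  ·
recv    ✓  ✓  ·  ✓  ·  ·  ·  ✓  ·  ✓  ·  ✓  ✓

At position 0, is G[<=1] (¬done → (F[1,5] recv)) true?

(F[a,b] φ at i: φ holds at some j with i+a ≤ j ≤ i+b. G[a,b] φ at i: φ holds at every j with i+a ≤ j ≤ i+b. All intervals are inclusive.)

Check (¬done → (F[1,5] recv)) at every j in [0,1]:
  j=0: antecedent true; consequent holds (witness at 1) → ✓
  j=1: antecedent false → ✓
All positions satisfy it → formula holds.

True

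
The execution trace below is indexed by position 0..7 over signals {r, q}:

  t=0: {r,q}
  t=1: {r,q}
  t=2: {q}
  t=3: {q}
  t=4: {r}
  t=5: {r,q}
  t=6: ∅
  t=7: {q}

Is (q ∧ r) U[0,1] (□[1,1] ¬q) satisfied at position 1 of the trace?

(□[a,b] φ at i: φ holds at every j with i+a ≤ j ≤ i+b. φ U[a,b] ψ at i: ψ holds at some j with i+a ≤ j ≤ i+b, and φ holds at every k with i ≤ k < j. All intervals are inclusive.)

Need some j in [1,2] with □[1,1] ¬q, and (q ∧ r) at every k in [1,j-1].
  j=1: □[1,1] ¬q — fails at 2.
  j=2: □[1,1] ¬q — fails at 3.
No j in the window works → until fails.

False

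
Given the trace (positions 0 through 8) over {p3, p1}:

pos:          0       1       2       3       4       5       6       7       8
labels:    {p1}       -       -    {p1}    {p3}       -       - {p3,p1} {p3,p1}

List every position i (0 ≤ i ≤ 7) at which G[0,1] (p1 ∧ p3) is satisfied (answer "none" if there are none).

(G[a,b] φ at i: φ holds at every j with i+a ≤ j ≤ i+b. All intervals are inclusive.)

7

Evaluate at each i in [0,7]:
  i=0: ✗ (fails at j=0)
  i=1: ✗ (fails at j=1)
  i=2: ✗ (fails at j=2)
  i=3: ✗ (fails at j=3)
  i=4: ✗ (fails at j=4)
  i=5: ✗ (fails at j=5)
  i=6: ✗ (fails at j=6)
  i=7: ✓ (all of [7,8])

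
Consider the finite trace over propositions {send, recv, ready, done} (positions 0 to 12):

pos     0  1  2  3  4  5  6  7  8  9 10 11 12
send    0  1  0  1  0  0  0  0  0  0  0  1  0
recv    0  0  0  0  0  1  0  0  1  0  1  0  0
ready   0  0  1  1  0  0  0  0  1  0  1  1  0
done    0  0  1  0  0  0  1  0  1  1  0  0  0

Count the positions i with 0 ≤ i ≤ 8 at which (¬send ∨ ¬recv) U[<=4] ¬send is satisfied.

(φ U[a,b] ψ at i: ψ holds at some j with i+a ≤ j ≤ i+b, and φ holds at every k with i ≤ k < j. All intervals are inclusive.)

9

Evaluate at each i in [0,8]:
  i=0: ✓ (rhs at j=0)
  i=1: ✓ (rhs at j=2; lhs holds on [1,1])
  i=2: ✓ (rhs at j=2)
  i=3: ✓ (rhs at j=4; lhs holds on [3,3])
  i=4: ✓ (rhs at j=4)
  i=5: ✓ (rhs at j=5)
  i=6: ✓ (rhs at j=6)
  i=7: ✓ (rhs at j=7)
  i=8: ✓ (rhs at j=8)
Positions where it holds: {0, 1, 2, 3, 4, 5, 6, 7, 8} → 9.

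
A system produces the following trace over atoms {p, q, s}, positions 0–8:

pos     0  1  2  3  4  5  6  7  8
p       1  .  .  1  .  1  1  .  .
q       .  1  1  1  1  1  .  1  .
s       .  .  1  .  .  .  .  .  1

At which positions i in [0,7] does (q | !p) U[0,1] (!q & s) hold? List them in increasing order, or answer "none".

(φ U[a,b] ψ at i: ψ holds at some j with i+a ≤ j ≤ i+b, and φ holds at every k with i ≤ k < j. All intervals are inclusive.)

7

Evaluate at each i in [0,7]:
  i=0: ✗ (no rhs in [0,1])
  i=1: ✗ (no rhs in [1,2])
  i=2: ✗ (no rhs in [2,3])
  i=3: ✗ (no rhs in [3,4])
  i=4: ✗ (no rhs in [4,5])
  i=5: ✗ (no rhs in [5,6])
  i=6: ✗ (no rhs in [6,7])
  i=7: ✓ (rhs at j=8; lhs holds on [7,7])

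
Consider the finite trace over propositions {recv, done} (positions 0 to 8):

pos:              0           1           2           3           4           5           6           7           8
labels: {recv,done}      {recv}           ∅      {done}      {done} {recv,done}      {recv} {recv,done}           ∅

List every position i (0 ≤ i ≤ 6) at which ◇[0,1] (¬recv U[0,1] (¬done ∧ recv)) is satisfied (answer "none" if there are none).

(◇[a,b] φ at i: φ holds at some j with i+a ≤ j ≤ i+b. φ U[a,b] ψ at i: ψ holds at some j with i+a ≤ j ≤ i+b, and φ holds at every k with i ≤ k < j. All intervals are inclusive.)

Evaluate at each i in [0,6]:
  i=0: ✓ (witness j=1)
  i=1: ✓ (witness j=1)
  i=2: ✗ (none in [2,3])
  i=3: ✗ (none in [3,4])
  i=4: ✗ (none in [4,5])
  i=5: ✓ (witness j=6)
  i=6: ✓ (witness j=6)

0, 1, 5, 6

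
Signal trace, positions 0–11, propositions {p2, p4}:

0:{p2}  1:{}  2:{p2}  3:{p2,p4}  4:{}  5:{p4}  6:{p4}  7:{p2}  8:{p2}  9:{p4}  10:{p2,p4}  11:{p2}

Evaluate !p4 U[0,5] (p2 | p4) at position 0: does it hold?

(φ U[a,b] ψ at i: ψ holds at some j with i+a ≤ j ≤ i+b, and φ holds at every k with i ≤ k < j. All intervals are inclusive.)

Yes

Need some j in [0,5] with (p2 | p4), and !p4 at every k in [0,j-1].
  j=0: (p2 | p4) holds; no prefix to check → satisfied.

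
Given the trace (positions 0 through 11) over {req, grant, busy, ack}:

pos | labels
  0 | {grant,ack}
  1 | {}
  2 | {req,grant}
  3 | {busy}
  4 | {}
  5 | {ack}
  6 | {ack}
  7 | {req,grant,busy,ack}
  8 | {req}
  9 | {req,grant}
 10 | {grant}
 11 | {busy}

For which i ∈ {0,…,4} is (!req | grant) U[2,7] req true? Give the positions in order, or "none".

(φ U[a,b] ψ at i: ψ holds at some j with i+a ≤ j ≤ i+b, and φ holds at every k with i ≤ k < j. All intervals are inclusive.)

Evaluate at each i in [0,4]:
  i=0: ✓ (rhs at j=2; lhs holds on [0,1])
  i=1: ✓ (rhs at j=7; lhs holds on [1,6])
  i=2: ✓ (rhs at j=7; lhs holds on [2,6])
  i=3: ✓ (rhs at j=7; lhs holds on [3,6])
  i=4: ✓ (rhs at j=7; lhs holds on [4,6])

0, 1, 2, 3, 4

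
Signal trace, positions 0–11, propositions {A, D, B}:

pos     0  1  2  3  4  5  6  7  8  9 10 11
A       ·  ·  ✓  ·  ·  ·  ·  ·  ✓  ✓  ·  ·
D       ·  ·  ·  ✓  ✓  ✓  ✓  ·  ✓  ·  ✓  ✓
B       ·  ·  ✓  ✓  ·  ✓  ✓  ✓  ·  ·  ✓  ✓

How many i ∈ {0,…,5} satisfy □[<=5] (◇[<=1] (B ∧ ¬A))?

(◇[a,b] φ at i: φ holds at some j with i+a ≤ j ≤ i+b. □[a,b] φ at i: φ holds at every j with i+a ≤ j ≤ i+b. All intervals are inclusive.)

Evaluate at each i in [0,5]:
  i=0: ✗ (fails at j=0)
  i=1: ✗ (fails at j=1)
  i=2: ✓ (all of [2,7])
  i=3: ✗ (fails at j=8)
  i=4: ✗ (fails at j=8)
  i=5: ✗ (fails at j=8)
Positions where it holds: {2} → 1.

1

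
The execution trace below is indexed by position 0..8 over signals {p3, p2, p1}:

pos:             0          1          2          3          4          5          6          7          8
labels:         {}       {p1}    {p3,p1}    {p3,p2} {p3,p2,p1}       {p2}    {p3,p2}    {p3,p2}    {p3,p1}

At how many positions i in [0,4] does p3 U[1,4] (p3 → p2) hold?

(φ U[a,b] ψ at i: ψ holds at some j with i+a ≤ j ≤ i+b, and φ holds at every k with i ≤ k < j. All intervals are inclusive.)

Evaluate at each i in [0,4]:
  i=0: ✗ (lhs fails at k=0 before rhs at j=1)
  i=1: ✗ (lhs fails at k=1 before rhs at j=3)
  i=2: ✓ (rhs at j=3; lhs holds on [2,2])
  i=3: ✓ (rhs at j=4; lhs holds on [3,3])
  i=4: ✓ (rhs at j=5; lhs holds on [4,4])
Positions where it holds: {2, 3, 4} → 3.

3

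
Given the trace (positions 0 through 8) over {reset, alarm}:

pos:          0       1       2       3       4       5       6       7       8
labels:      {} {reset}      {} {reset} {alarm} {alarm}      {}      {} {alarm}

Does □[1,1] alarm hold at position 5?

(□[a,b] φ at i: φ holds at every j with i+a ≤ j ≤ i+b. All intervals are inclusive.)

No

Check alarm at every j in [6,6]:
  j=6: false
Fails at j=6 → formula fails.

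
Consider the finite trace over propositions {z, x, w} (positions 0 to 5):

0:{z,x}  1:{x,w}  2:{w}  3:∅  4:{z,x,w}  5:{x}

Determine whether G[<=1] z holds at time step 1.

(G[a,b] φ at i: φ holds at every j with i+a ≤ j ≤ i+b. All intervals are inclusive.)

Check z at every j in [1,2]:
  j=1: false
  j=2: false
Fails at j=1 → formula fails.

No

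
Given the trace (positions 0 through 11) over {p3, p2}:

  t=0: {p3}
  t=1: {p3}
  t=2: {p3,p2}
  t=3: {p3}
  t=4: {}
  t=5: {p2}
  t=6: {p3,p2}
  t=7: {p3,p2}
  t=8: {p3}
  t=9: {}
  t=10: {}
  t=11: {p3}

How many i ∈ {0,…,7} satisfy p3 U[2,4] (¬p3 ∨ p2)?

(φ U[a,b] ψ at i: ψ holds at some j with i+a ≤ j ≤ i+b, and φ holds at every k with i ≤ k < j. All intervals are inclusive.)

Evaluate at each i in [0,7]:
  i=0: ✓ (rhs at j=2; lhs holds on [0,1])
  i=1: ✓ (rhs at j=4; lhs holds on [1,3])
  i=2: ✓ (rhs at j=4; lhs holds on [2,3])
  i=3: ✗ (lhs fails at k=4 before rhs at j=5)
  i=4: ✗ (lhs fails at k=4 before rhs at j=6)
  i=5: ✗ (lhs fails at k=5 before rhs at j=7)
  i=6: ✓ (rhs at j=9; lhs holds on [6,8])
  i=7: ✓ (rhs at j=9; lhs holds on [7,8])
Positions where it holds: {0, 1, 2, 6, 7} → 5.

5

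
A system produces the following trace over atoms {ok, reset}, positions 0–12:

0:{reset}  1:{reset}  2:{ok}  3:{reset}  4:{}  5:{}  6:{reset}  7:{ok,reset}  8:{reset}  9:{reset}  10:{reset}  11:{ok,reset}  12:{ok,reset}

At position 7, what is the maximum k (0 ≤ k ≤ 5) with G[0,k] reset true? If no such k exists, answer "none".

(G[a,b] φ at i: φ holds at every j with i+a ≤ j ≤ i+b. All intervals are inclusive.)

reset must hold from j=7 onward; find where it first fails.
  j=7: holds
  j=8: holds
  j=9: holds
  j=10: holds
  j=11: holds
  j=12: holds
Holds through j=12; largest k = 5.

5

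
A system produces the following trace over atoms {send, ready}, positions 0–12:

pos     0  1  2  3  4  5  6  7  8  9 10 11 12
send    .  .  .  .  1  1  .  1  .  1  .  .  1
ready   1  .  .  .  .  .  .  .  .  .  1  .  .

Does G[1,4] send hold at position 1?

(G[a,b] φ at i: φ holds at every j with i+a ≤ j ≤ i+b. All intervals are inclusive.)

Check send at every j in [2,5]:
  j=2: false
  j=3: false
  j=4: true
  j=5: true
Fails at j=2 → formula fails.

Does not hold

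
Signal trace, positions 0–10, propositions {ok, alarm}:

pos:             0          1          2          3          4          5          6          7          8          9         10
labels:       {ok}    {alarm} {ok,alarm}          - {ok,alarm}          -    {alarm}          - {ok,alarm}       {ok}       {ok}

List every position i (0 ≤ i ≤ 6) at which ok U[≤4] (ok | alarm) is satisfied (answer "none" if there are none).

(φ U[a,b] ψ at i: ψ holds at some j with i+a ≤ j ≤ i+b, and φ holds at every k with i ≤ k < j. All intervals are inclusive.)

Evaluate at each i in [0,6]:
  i=0: ✓ (rhs at j=0)
  i=1: ✓ (rhs at j=1)
  i=2: ✓ (rhs at j=2)
  i=3: ✗ (lhs fails at k=3 before rhs at j=4)
  i=4: ✓ (rhs at j=4)
  i=5: ✗ (lhs fails at k=5 before rhs at j=6)
  i=6: ✓ (rhs at j=6)

0, 1, 2, 4, 6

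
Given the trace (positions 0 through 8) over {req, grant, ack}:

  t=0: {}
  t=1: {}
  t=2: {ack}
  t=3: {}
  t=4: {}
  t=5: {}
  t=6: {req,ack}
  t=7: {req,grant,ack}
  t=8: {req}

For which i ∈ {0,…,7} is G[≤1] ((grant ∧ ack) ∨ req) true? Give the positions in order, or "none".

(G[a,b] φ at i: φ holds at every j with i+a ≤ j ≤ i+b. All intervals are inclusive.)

Evaluate at each i in [0,7]:
  i=0: ✗ (fails at j=0)
  i=1: ✗ (fails at j=1)
  i=2: ✗ (fails at j=2)
  i=3: ✗ (fails at j=3)
  i=4: ✗ (fails at j=4)
  i=5: ✗ (fails at j=5)
  i=6: ✓ (all of [6,7])
  i=7: ✓ (all of [7,8])

6, 7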